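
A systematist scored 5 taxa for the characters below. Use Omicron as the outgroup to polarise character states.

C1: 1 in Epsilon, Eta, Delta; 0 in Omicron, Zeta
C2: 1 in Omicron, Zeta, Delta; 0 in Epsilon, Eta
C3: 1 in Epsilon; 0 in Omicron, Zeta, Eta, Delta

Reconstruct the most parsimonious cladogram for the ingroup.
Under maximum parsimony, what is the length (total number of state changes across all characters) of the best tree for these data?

Character polarity is set by the outgroup: the derived state is whichever differs from the outgroup's state, so for C2 the derived state is '0', and for the remaining characters it is '1'.
Only Delta, Epsilon, and Eta show the derived state '1' for C1, supporting them as a clade.
C2 (derived state '0') is shared by Epsilon and Eta — a synapomorphy uniting that clade.
C3 (derived state '1') is unique to Epsilon (autapomorphy; uninformative for grouping).
Most parsimonious ingroup topology: (Zeta,((Epsilon,Eta),Delta)).
Changes per character on this tree: C1: 1; C2: 1; C3: 1.
Total = 3.

3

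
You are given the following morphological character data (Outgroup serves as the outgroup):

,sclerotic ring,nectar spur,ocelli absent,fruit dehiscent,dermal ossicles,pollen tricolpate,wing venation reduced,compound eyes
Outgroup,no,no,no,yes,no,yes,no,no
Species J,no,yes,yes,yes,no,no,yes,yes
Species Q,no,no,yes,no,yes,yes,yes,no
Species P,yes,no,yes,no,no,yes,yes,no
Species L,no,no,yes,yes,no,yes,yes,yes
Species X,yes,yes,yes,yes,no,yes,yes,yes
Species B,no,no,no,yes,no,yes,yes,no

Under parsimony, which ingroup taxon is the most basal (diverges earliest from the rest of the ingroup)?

Character polarity is set by the outgroup: the derived state is whichever differs from the outgroup's state, so for fruit dehiscent, pollen tricolpate the derived state is 'no', and for the remaining characters it is 'yes'.
sclerotic ring groups Species P and Species X, which is incompatible with the clades supported by the remaining characters; treating it as convergent (homoplasy) costs fewer steps than any alternative tree.
Only Species J and Species X show the derived state 'yes' for nectar spur, supporting them as a clade.
ocelli absent (derived state 'yes') is shared by Species J, Species L, Species P, Species Q, and Species X — a synapomorphy uniting that clade.
Only Species P and Species Q show the derived state 'no' for fruit dehiscent, supporting them as a clade.
dermal ossicles: derived state 'yes' in Species Q only — an autapomorphy, so it tells us nothing about relationships among taxa.
pollen tricolpate (derived state 'no') is unique to Species J (autapomorphy; uninformative for grouping).
All ingroup taxa share the derived state 'yes' for wing venation reduced; it defines the ingroup but does not resolve relationships within it.
compound eyes (derived state 'yes') is shared by Species J, Species L, and Species X — a synapomorphy uniting that clade.
Most parsimonious ingroup topology: ((((Species J,Species X),Species L),(Species Q,Species P)),Species B).
Species B is sister to the clade containing all other ingroup taxa, so it is the earliest-diverging (most basal) ingroup lineage.

Species B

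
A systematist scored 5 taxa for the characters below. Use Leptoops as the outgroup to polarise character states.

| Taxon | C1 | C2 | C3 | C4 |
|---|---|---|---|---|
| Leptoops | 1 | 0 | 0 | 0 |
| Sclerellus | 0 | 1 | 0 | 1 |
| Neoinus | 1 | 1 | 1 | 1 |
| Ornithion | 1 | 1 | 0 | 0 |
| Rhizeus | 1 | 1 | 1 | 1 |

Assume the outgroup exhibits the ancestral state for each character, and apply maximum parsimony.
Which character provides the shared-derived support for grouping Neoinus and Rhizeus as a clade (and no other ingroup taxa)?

Character polarity is set by the outgroup: the derived state is whichever differs from the outgroup's state, so for C1 the derived state is '0', and for the remaining characters it is '1'.
C1: derived state '0' in Sclerellus only — an autapomorphy, so it tells us nothing about relationships among taxa.
All ingroup taxa share the derived state '1' for C2; it defines the ingroup but does not resolve relationships within it.
Only Neoinus and Rhizeus show the derived state '1' for C3, supporting them as a clade.
Only Neoinus, Rhizeus, and Sclerellus show the derived state '1' for C4, supporting them as a clade.
Most parsimonious ingroup topology: ((Sclerellus,(Neoinus,Rhizeus)),Ornithion).
The clade {Neoinus, Rhizeus} is supported by C3: its derived state '1' occurs in exactly those taxa and in no other taxon (including the outgroup).

C3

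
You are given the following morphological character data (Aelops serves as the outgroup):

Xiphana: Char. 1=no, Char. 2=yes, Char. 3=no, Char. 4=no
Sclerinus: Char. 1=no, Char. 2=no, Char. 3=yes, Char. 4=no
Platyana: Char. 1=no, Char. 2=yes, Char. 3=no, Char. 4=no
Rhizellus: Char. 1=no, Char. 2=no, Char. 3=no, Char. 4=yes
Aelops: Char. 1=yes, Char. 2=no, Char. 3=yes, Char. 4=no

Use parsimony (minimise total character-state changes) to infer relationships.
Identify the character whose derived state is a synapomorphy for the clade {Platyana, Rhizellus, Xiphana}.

Character polarity is set by the outgroup: the derived state is whichever differs from the outgroup's state, so for Char. 1, Char. 3 the derived state is 'no', and for the remaining characters it is 'yes'.
All ingroup taxa share the derived state 'no' for Char. 1; it defines the ingroup but does not resolve relationships within it.
Only Platyana and Xiphana show the derived state 'yes' for Char. 2, supporting them as a clade.
Char. 3: derived state 'no' in Platyana, Rhizellus, and Xiphana only — synapomorphy for {Platyana, Rhizellus, Xiphana}.
Char. 4: derived state 'yes' in Rhizellus only — an autapomorphy, so it tells us nothing about relationships among taxa.
Most parsimonious ingroup topology: (Sclerinus,((Xiphana,Platyana),Rhizellus)).
The clade {Platyana, Rhizellus, Xiphana} is supported by Char. 3: its derived state 'no' occurs in exactly those taxa and in no other taxon (including the outgroup).

Char. 3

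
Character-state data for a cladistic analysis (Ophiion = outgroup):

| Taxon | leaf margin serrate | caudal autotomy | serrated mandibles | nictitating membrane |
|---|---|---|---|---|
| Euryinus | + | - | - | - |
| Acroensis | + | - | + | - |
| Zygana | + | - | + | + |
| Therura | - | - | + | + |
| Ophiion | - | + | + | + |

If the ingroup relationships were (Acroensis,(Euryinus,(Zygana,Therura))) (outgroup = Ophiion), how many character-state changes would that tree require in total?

Map each character onto (Acroensis,(Euryinus,(Zygana,Therura))) (rooted by Ophiion) and count the minimum state changes it requires (Fitch parsimony):
leaf margin serrate: 2; caudal autotomy: 1; serrated mandibles: 1; nictitating membrane: 2.
Total tree length = 6.

6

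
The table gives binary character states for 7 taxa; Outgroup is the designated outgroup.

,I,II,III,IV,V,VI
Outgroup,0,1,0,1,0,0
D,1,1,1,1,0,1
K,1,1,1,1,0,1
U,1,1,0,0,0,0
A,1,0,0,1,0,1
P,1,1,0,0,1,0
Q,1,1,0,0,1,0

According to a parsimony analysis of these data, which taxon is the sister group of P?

Character polarity is set by the outgroup: the derived state is whichever differs from the outgroup's state, so for II, IV the derived state is '0', and for the remaining characters it is '1'.
All ingroup taxa share the derived state '1' for I; it defines the ingroup but does not resolve relationships within it.
II (derived state '0') is unique to A (autapomorphy; uninformative for grouping).
III: derived state '1' in D and K only — synapomorphy for {D, K}.
IV (derived state '0') is shared by P, Q, and U — a synapomorphy uniting that clade.
V: derived state '1' in P and Q only — synapomorphy for {P, Q}.
VI: derived state '1' in A, D, and K only — synapomorphy for {A, D, K}.
Most parsimonious ingroup topology: (((D,K),A),(U,(P,Q))).
P and Q form a cherry on this tree, so they are sister taxa.

Q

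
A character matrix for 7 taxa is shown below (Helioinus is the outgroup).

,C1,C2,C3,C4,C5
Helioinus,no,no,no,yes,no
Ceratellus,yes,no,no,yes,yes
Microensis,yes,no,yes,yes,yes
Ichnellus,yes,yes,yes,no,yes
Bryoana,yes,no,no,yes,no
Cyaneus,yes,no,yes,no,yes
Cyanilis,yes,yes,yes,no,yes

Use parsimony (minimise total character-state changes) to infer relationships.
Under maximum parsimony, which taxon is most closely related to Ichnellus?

Cyanilis

Character polarity is set by the outgroup: the derived state is whichever differs from the outgroup's state, so for C4 the derived state is 'no', and for the remaining characters it is 'yes'.
C1 (derived state 'yes') is shared by all ingroup taxa — unites the whole ingroup.
C2 (derived state 'yes') is shared by Cyanilis and Ichnellus — a synapomorphy uniting that clade.
Only Cyaneus, Cyanilis, Ichnellus, and Microensis show the derived state 'yes' for C3, supporting them as a clade.
C4 (derived state 'no') is shared by Cyaneus, Cyanilis, and Ichnellus — a synapomorphy uniting that clade.
C5 (derived state 'yes') is shared by Ceratellus, Cyaneus, Cyanilis, Ichnellus, and Microensis — a synapomorphy uniting that clade.
Most parsimonious ingroup topology: ((Ceratellus,(Microensis,((Ichnellus,Cyanilis),Cyaneus))),Bryoana).
Ichnellus and Cyanilis form a cherry on this tree, so they are sister taxa.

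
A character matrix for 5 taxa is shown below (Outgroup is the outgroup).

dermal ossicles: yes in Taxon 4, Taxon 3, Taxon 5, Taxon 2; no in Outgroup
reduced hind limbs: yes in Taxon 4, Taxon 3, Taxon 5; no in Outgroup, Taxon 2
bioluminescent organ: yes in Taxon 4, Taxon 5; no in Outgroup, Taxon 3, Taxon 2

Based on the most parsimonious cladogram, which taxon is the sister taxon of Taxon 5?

The outgroup has state 'no' for every character, so 'yes' is the derived state throughout.
All ingroup taxa share the derived state 'yes' for dermal ossicles; it defines the ingroup but does not resolve relationships within it.
reduced hind limbs: derived state 'yes' in Taxon 3, Taxon 4, and Taxon 5 only — synapomorphy for {Taxon 3, Taxon 4, Taxon 5}.
Only Taxon 4 and Taxon 5 show the derived state 'yes' for bioluminescent organ, supporting them as a clade.
Most parsimonious ingroup topology: (((Taxon 4,Taxon 5),Taxon 3),Taxon 2).
Taxon 5 and Taxon 4 form a cherry on this tree, so they are sister taxa.

Taxon 4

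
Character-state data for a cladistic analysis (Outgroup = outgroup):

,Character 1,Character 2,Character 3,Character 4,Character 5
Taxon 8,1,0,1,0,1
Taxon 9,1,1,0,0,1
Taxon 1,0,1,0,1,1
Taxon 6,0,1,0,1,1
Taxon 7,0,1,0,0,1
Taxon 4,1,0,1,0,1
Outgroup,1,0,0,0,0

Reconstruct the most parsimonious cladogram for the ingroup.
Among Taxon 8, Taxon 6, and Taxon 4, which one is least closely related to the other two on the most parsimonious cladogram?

Taxon 6

Character polarity is set by the outgroup: the derived state is whichever differs from the outgroup's state, so for Character 1 the derived state is '0', and for the remaining characters it is '1'.
Character 1: derived state '0' in Taxon 1, Taxon 6, and Taxon 7 only — synapomorphy for {Taxon 1, Taxon 6, Taxon 7}.
Character 2 (derived state '1') is shared by Taxon 1, Taxon 6, Taxon 7, and Taxon 9 — a synapomorphy uniting that clade.
Character 3: derived state '1' in Taxon 4 and Taxon 8 only — synapomorphy for {Taxon 4, Taxon 8}.
Character 4 (derived state '1') is shared by Taxon 1 and Taxon 6 — a synapomorphy uniting that clade.
Character 5 (derived state '1') is shared by all ingroup taxa — unites the whole ingroup.
Most parsimonious ingroup topology: ((((Taxon 6,Taxon 1),Taxon 7),Taxon 9),(Taxon 8,Taxon 4)).
Taxon 8 and Taxon 4 share a more recent common ancestor with each other than either does with Taxon 6, so Taxon 6 is the least closely related of the three.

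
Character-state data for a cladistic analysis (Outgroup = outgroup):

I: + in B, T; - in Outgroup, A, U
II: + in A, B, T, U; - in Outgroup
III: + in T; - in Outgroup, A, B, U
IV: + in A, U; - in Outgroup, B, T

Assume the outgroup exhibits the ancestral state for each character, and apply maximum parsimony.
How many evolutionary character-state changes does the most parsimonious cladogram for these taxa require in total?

The outgroup has state '-' for every character, so '+' is the derived state throughout.
Only B and T show the derived state '+' for I, supporting them as a clade.
II (derived state '+') is shared by all ingroup taxa — unites the whole ingroup.
III: derived state '+' in T only — an autapomorphy, so it tells us nothing about relationships among taxa.
IV: derived state '+' in A and U only — synapomorphy for {A, U}.
Most parsimonious ingroup topology: ((A,U),(B,T)).
Changes per character on this tree: I: 1; II: 1; III: 1; IV: 1.
Total = 4.

4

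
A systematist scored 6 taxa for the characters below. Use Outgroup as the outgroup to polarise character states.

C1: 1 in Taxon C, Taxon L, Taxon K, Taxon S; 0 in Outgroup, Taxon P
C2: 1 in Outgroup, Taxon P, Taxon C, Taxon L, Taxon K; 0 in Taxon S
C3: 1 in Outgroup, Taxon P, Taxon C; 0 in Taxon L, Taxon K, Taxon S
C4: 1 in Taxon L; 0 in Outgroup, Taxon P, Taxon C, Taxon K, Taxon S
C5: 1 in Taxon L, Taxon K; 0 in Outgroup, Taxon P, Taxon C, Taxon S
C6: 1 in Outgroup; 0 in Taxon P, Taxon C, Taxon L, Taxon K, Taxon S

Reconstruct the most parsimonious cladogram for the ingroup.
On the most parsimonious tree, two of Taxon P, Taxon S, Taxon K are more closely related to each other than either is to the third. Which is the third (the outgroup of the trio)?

Character polarity is set by the outgroup: the derived state is whichever differs from the outgroup's state, so for C2, C3, C6 the derived state is '0', and for the remaining characters it is '1'.
C1: derived state '1' in Taxon C, Taxon K, Taxon L, and Taxon S only — synapomorphy for {Taxon C, Taxon K, Taxon L, Taxon S}.
C2 (derived state '0') is unique to Taxon S (autapomorphy; uninformative for grouping).
C3: derived state '0' in Taxon K, Taxon L, and Taxon S only — synapomorphy for {Taxon K, Taxon L, Taxon S}.
C4: derived state '1' in Taxon L only — an autapomorphy, so it tells us nothing about relationships among taxa.
C5 (derived state '1') is shared by Taxon K and Taxon L — a synapomorphy uniting that clade.
C6 (derived state '0') is shared by all ingroup taxa — unites the whole ingroup.
Most parsimonious ingroup topology: (Taxon P,(Taxon C,((Taxon L,Taxon K),Taxon S))).
Taxon K and Taxon S share a more recent common ancestor with each other than either does with Taxon P, so Taxon P is the least closely related of the three.

Taxon P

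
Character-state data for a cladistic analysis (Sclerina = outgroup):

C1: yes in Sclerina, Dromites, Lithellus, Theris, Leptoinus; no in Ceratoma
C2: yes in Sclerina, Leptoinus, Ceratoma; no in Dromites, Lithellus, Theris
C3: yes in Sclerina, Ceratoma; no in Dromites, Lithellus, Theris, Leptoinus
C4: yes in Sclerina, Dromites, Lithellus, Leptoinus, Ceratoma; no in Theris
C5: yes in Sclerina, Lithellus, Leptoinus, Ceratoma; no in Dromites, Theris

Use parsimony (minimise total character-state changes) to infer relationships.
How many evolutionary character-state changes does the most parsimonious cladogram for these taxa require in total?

5

The outgroup has state 'yes' for every character, so 'no' is the derived state throughout.
C1 (derived state 'no') is unique to Ceratoma (autapomorphy; uninformative for grouping).
Only Dromites, Lithellus, and Theris show the derived state 'no' for C2, supporting them as a clade.
Only Dromites, Leptoinus, Lithellus, and Theris show the derived state 'no' for C3, supporting them as a clade.
C4 (derived state 'no') is unique to Theris (autapomorphy; uninformative for grouping).
C5: derived state 'no' in Dromites and Theris only — synapomorphy for {Dromites, Theris}.
Most parsimonious ingroup topology: ((((Dromites,Theris),Lithellus),Leptoinus),Ceratoma).
Changes per character on this tree: C1: 1; C2: 1; C3: 1; C4: 1; C5: 1.
Total = 5.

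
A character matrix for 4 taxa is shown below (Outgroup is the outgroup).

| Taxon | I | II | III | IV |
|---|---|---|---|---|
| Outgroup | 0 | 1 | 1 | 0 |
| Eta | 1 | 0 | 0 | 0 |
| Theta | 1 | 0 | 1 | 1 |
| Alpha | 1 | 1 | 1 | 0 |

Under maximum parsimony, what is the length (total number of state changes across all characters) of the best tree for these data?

4

Character polarity is set by the outgroup: the derived state is whichever differs from the outgroup's state, so for II, III the derived state is '0', and for the remaining characters it is '1'.
I (derived state '1') is shared by all ingroup taxa — unites the whole ingroup.
II: derived state '0' in Eta and Theta only — synapomorphy for {Eta, Theta}.
III: derived state '0' in Eta only — an autapomorphy, so it tells us nothing about relationships among taxa.
IV: derived state '1' in Theta only — an autapomorphy, so it tells us nothing about relationships among taxa.
Most parsimonious ingroup topology: ((Eta,Theta),Alpha).
Changes per character on this tree: I: 1; II: 1; III: 1; IV: 1.
Total = 4.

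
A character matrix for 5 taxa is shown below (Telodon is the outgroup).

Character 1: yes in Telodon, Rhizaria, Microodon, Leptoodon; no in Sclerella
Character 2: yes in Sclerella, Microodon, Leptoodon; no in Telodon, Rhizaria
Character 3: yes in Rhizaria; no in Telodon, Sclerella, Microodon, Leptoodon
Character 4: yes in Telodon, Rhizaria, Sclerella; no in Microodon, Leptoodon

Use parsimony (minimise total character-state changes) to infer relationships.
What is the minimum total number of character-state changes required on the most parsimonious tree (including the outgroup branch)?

Character polarity is set by the outgroup: the derived state is whichever differs from the outgroup's state, so for Character 1, Character 4 the derived state is 'no', and for the remaining characters it is 'yes'.
Character 1: derived state 'no' in Sclerella only — an autapomorphy, so it tells us nothing about relationships among taxa.
Character 2: derived state 'yes' in Leptoodon, Microodon, and Sclerella only — synapomorphy for {Leptoodon, Microodon, Sclerella}.
Character 3 (derived state 'yes') is unique to Rhizaria (autapomorphy; uninformative for grouping).
Character 4: derived state 'no' in Leptoodon and Microodon only — synapomorphy for {Leptoodon, Microodon}.
Most parsimonious ingroup topology: (Rhizaria,(Sclerella,(Microodon,Leptoodon))).
Changes per character on this tree: Character 1: 1; Character 2: 1; Character 3: 1; Character 4: 1.
Total = 4.

4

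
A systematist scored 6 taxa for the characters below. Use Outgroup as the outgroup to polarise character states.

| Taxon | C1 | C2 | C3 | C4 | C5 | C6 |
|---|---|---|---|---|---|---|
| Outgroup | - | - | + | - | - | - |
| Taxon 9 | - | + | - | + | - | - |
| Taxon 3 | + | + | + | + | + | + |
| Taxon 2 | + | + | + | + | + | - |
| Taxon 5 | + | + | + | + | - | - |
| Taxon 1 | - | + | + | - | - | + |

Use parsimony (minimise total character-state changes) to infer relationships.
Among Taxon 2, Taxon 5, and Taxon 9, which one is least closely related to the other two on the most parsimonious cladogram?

Taxon 9

Character polarity is set by the outgroup: the derived state is whichever differs from the outgroup's state, so for C3 the derived state is '-', and for the remaining characters it is '+'.
Only Taxon 2, Taxon 3, and Taxon 5 show the derived state '+' for C1, supporting them as a clade.
C2 (derived state '+') is shared by all ingroup taxa — unites the whole ingroup.
C3: derived state '-' in Taxon 9 only — an autapomorphy, so it tells us nothing about relationships among taxa.
C4 (derived state '+') is shared by Taxon 2, Taxon 3, Taxon 5, and Taxon 9 — a synapomorphy uniting that clade.
C5 (derived state '+') is shared by Taxon 2 and Taxon 3 — a synapomorphy uniting that clade.
C6 groups Taxon 1 and Taxon 3, which is incompatible with the clades supported by the remaining characters; treating it as convergent (homoplasy) costs fewer steps than any alternative tree.
Most parsimonious ingroup topology: ((Taxon 9,((Taxon 3,Taxon 2),Taxon 5)),Taxon 1).
Taxon 5 and Taxon 2 share a more recent common ancestor with each other than either does with Taxon 9, so Taxon 9 is the least closely related of the three.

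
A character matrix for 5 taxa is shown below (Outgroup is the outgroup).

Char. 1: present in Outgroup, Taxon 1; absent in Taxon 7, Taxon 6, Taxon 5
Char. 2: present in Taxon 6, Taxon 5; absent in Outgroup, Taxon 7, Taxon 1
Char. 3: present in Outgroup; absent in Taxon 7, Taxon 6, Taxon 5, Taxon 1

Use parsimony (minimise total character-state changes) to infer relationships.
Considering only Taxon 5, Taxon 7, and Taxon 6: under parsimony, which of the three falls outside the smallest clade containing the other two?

Taxon 7

Character polarity is set by the outgroup: the derived state is whichever differs from the outgroup's state, so for Char. 1, Char. 3 the derived state is 'absent', and for the remaining characters it is 'present'.
Char. 1 (derived state 'absent') is shared by Taxon 5, Taxon 6, and Taxon 7 — a synapomorphy uniting that clade.
Char. 2 (derived state 'present') is shared by Taxon 5 and Taxon 6 — a synapomorphy uniting that clade.
All ingroup taxa share the derived state 'absent' for Char. 3; it defines the ingroup but does not resolve relationships within it.
Most parsimonious ingroup topology: ((Taxon 7,(Taxon 6,Taxon 5)),Taxon 1).
Taxon 5 and Taxon 6 share a more recent common ancestor with each other than either does with Taxon 7, so Taxon 7 is the least closely related of the three.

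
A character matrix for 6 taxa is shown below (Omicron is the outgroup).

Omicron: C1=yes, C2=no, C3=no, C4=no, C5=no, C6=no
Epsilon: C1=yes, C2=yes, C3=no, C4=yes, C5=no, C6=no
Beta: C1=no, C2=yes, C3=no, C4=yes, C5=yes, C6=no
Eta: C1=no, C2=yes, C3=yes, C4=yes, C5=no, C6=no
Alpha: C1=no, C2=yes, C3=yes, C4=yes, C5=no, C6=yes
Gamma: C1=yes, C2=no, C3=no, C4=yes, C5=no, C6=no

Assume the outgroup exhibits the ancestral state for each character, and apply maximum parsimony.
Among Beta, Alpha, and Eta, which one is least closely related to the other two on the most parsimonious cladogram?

Character polarity is set by the outgroup: the derived state is whichever differs from the outgroup's state, so for C1 the derived state is 'no', and for the remaining characters it is 'yes'.
Only Alpha, Beta, and Eta show the derived state 'no' for C1, supporting them as a clade.
Only Alpha, Beta, Epsilon, and Eta show the derived state 'yes' for C2, supporting them as a clade.
Only Alpha and Eta show the derived state 'yes' for C3, supporting them as a clade.
C4 (derived state 'yes') is shared by all ingroup taxa — unites the whole ingroup.
C5: derived state 'yes' in Beta only — an autapomorphy, so it tells us nothing about relationships among taxa.
C6 (derived state 'yes') is unique to Alpha (autapomorphy; uninformative for grouping).
Most parsimonious ingroup topology: ((Epsilon,(Beta,(Eta,Alpha))),Gamma).
Alpha and Eta share a more recent common ancestor with each other than either does with Beta, so Beta is the least closely related of the three.

Beta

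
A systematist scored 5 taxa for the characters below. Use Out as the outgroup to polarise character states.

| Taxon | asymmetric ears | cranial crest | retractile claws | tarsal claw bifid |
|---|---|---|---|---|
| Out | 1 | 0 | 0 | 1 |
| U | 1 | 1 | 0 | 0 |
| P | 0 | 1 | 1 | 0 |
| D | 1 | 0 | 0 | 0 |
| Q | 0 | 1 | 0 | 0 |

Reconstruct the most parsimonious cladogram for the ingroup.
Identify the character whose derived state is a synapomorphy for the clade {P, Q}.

asymmetric ears

Character polarity is set by the outgroup: the derived state is whichever differs from the outgroup's state, so for asymmetric ears, tarsal claw bifid the derived state is '0', and for the remaining characters it is '1'.
Only P and Q show the derived state '0' for asymmetric ears, supporting them as a clade.
Only P, Q, and U show the derived state '1' for cranial crest, supporting them as a clade.
retractile claws (derived state '1') is unique to P (autapomorphy; uninformative for grouping).
tarsal claw bifid (derived state '0') is shared by all ingroup taxa — unites the whole ingroup.
Most parsimonious ingroup topology: ((U,(P,Q)),D).
The clade {P, Q} is supported by asymmetric ears: its derived state '0' occurs in exactly those taxa and in no other taxon (including the outgroup).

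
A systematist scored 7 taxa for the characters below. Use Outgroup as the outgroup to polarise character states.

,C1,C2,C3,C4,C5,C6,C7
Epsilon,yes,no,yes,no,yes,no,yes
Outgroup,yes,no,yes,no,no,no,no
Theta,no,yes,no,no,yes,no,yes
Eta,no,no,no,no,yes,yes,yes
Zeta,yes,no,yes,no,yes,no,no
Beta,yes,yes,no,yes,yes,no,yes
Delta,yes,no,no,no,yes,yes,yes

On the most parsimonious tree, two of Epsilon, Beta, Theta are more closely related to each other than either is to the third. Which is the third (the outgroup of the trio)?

Character polarity is set by the outgroup: the derived state is whichever differs from the outgroup's state, so for C1, C3 the derived state is 'no', and for the remaining characters it is 'yes'.
C1 (state 'no') occurs in Eta and Theta but conflicts with the nesting implied by the other characters — most parsimoniously interpreted as homoplasy.
Only Beta and Theta show the derived state 'yes' for C2, supporting them as a clade.
C3 (derived state 'no') is shared by Beta, Delta, Eta, and Theta — a synapomorphy uniting that clade.
C4 (derived state 'yes') is unique to Beta (autapomorphy; uninformative for grouping).
C5 (derived state 'yes') is shared by all ingroup taxa — unites the whole ingroup.
C6 (derived state 'yes') is shared by Delta and Eta — a synapomorphy uniting that clade.
C7 (derived state 'yes') is shared by Beta, Delta, Epsilon, Eta, and Theta — a synapomorphy uniting that clade.
Most parsimonious ingroup topology: ((((Theta,Beta),(Eta,Delta)),Epsilon),Zeta).
Theta and Beta share a more recent common ancestor with each other than either does with Epsilon, so Epsilon is the least closely related of the three.

Epsilon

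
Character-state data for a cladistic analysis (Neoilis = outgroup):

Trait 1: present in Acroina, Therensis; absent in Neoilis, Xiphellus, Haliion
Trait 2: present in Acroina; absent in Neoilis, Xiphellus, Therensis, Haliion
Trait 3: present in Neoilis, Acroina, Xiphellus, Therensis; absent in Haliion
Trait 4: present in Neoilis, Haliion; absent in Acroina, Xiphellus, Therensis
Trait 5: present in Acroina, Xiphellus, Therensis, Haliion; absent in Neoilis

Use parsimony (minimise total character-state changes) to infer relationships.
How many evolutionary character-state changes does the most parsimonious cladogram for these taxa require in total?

Character polarity is set by the outgroup: the derived state is whichever differs from the outgroup's state, so for Trait 3, Trait 4 the derived state is 'absent', and for the remaining characters it is 'present'.
Only Acroina and Therensis show the derived state 'present' for Trait 1, supporting them as a clade.
Trait 2: derived state 'present' in Acroina only — an autapomorphy, so it tells us nothing about relationships among taxa.
Trait 3: derived state 'absent' in Haliion only — an autapomorphy, so it tells us nothing about relationships among taxa.
Trait 4: derived state 'absent' in Acroina, Therensis, and Xiphellus only — synapomorphy for {Acroina, Therensis, Xiphellus}.
All ingroup taxa share the derived state 'present' for Trait 5; it defines the ingroup but does not resolve relationships within it.
Most parsimonious ingroup topology: (((Acroina,Therensis),Xiphellus),Haliion).
Changes per character on this tree: Trait 1: 1; Trait 2: 1; Trait 3: 1; Trait 4: 1; Trait 5: 1.
Total = 5.

5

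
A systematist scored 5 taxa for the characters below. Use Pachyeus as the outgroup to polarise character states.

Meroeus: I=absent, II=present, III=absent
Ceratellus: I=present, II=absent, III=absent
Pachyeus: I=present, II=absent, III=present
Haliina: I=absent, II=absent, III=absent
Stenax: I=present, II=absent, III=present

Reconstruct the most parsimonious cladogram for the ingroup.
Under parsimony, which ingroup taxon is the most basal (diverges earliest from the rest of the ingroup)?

Stenax

Character polarity is set by the outgroup: the derived state is whichever differs from the outgroup's state, so for I, III the derived state is 'absent', and for the remaining characters it is 'present'.
I (derived state 'absent') is shared by Haliina and Meroeus — a synapomorphy uniting that clade.
II (derived state 'present') is unique to Meroeus (autapomorphy; uninformative for grouping).
Only Ceratellus, Haliina, and Meroeus show the derived state 'absent' for III, supporting them as a clade.
Most parsimonious ingroup topology: (((Meroeus,Haliina),Ceratellus),Stenax).
Stenax is sister to the clade containing all other ingroup taxa, so it is the earliest-diverging (most basal) ingroup lineage.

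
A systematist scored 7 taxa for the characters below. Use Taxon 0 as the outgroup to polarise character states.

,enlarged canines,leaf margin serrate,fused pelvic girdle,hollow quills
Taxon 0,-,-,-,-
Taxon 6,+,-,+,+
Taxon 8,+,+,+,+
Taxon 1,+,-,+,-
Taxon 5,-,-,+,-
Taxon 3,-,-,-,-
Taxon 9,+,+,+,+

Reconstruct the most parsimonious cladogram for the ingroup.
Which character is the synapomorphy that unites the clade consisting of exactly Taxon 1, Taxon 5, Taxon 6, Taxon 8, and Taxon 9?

fused pelvic girdle

The outgroup has state '-' for every character, so '+' is the derived state throughout.
enlarged canines (derived state '+') is shared by Taxon 1, Taxon 6, Taxon 8, and Taxon 9 — a synapomorphy uniting that clade.
Only Taxon 8 and Taxon 9 show the derived state '+' for leaf margin serrate, supporting them as a clade.
Only Taxon 1, Taxon 5, Taxon 6, Taxon 8, and Taxon 9 show the derived state '+' for fused pelvic girdle, supporting them as a clade.
Only Taxon 6, Taxon 8, and Taxon 9 show the derived state '+' for hollow quills, supporting them as a clade.
Most parsimonious ingroup topology: ((((Taxon 6,(Taxon 8,Taxon 9)),Taxon 1),Taxon 5),Taxon 3).
The clade {Taxon 1, Taxon 5, Taxon 6, Taxon 8, Taxon 9} is supported by fused pelvic girdle: its derived state '+' occurs in exactly those taxa and in no other taxon (including the outgroup).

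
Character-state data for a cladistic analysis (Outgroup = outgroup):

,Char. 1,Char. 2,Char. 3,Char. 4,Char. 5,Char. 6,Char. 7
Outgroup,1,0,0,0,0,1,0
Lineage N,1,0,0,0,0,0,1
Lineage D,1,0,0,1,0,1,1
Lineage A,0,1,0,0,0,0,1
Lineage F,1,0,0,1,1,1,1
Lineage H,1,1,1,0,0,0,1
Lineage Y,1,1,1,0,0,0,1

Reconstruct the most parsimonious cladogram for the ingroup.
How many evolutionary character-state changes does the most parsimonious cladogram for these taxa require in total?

Character polarity is set by the outgroup: the derived state is whichever differs from the outgroup's state, so for Char. 1, Char. 6 the derived state is '0', and for the remaining characters it is '1'.
Char. 1: derived state '0' in Lineage A only — an autapomorphy, so it tells us nothing about relationships among taxa.
Char. 2: derived state '1' in Lineage A, Lineage H, and Lineage Y only — synapomorphy for {Lineage A, Lineage H, Lineage Y}.
Only Lineage H and Lineage Y show the derived state '1' for Char. 3, supporting them as a clade.
Only Lineage D and Lineage F show the derived state '1' for Char. 4, supporting them as a clade.
Char. 5: derived state '1' in Lineage F only — an autapomorphy, so it tells us nothing about relationships among taxa.
Char. 6 (derived state '0') is shared by Lineage A, Lineage H, Lineage N, and Lineage Y — a synapomorphy uniting that clade.
All ingroup taxa share the derived state '1' for Char. 7; it defines the ingroup but does not resolve relationships within it.
Most parsimonious ingroup topology: ((Lineage N,(Lineage A,(Lineage H,Lineage Y))),(Lineage D,Lineage F)).
Changes per character on this tree: Char. 1: 1; Char. 2: 1; Char. 3: 1; Char. 4: 1; Char. 5: 1; Char. 6: 1; Char. 7: 1.
Total = 7.

7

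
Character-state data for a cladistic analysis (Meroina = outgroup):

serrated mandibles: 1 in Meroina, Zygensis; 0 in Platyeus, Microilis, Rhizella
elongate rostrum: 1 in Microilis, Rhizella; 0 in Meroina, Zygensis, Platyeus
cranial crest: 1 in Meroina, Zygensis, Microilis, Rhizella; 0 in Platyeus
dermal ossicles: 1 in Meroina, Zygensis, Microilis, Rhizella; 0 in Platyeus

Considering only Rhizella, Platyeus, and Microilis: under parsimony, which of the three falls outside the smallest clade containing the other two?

Platyeus

Character polarity is set by the outgroup: the derived state is whichever differs from the outgroup's state, so for serrated mandibles, cranial crest, dermal ossicles the derived state is '0', and for the remaining characters it is '1'.
serrated mandibles (derived state '0') is shared by Microilis, Platyeus, and Rhizella — a synapomorphy uniting that clade.
elongate rostrum (derived state '1') is shared by Microilis and Rhizella — a synapomorphy uniting that clade.
cranial crest (derived state '0') is unique to Platyeus (autapomorphy; uninformative for grouping).
dermal ossicles (derived state '0') is unique to Platyeus (autapomorphy; uninformative for grouping).
Most parsimonious ingroup topology: (Zygensis,(Platyeus,(Microilis,Rhizella))).
Microilis and Rhizella share a more recent common ancestor with each other than either does with Platyeus, so Platyeus is the least closely related of the three.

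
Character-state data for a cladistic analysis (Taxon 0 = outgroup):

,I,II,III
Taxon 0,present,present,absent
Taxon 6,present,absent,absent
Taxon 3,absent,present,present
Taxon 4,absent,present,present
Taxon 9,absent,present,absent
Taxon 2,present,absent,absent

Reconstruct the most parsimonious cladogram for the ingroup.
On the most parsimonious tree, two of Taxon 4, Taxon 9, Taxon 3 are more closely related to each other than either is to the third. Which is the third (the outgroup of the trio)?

Character polarity is set by the outgroup: the derived state is whichever differs from the outgroup's state, so for I, II the derived state is 'absent', and for the remaining characters it is 'present'.
Only Taxon 3, Taxon 4, and Taxon 9 show the derived state 'absent' for I, supporting them as a clade.
Only Taxon 2 and Taxon 6 show the derived state 'absent' for II, supporting them as a clade.
Only Taxon 3 and Taxon 4 show the derived state 'present' for III, supporting them as a clade.
Most parsimonious ingroup topology: ((Taxon 6,Taxon 2),((Taxon 3,Taxon 4),Taxon 9)).
Taxon 4 and Taxon 3 share a more recent common ancestor with each other than either does with Taxon 9, so Taxon 9 is the least closely related of the three.

Taxon 9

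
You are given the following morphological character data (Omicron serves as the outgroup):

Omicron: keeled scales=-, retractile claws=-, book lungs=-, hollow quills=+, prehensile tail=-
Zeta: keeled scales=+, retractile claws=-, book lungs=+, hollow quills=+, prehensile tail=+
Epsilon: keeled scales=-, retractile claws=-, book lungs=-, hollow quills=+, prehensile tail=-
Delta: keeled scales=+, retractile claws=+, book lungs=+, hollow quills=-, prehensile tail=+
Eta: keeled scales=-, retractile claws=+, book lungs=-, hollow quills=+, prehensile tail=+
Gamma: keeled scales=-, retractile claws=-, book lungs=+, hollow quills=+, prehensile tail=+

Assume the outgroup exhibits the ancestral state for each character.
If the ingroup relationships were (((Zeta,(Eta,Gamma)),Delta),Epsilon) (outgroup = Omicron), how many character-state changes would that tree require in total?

Map each character onto (((Zeta,(Eta,Gamma)),Delta),Epsilon) (rooted by Omicron) and count the minimum state changes it requires (Fitch parsimony):
keeled scales: 2; retractile claws: 2; book lungs: 2; hollow quills: 1; prehensile tail: 1.
Total tree length = 8.

8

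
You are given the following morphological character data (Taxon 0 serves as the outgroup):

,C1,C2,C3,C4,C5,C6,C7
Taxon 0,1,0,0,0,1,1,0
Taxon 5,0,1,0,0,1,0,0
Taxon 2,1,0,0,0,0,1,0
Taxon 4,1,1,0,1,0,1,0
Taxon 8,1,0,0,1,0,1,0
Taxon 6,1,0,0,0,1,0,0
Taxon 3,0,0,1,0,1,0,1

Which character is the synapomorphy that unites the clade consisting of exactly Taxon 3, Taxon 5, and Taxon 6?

C6

Character polarity is set by the outgroup: the derived state is whichever differs from the outgroup's state, so for C1, C5, C6 the derived state is '0', and for the remaining characters it is '1'.
C1: derived state '0' in Taxon 3 and Taxon 5 only — synapomorphy for {Taxon 3, Taxon 5}.
C2 groups Taxon 4 and Taxon 5, which is incompatible with the clades supported by the remaining characters; treating it as convergent (homoplasy) costs fewer steps than any alternative tree.
C3 (derived state '1') is unique to Taxon 3 (autapomorphy; uninformative for grouping).
C4 (derived state '1') is shared by Taxon 4 and Taxon 8 — a synapomorphy uniting that clade.
C5 (derived state '0') is shared by Taxon 2, Taxon 4, and Taxon 8 — a synapomorphy uniting that clade.
Only Taxon 3, Taxon 5, and Taxon 6 show the derived state '0' for C6, supporting them as a clade.
C7 (derived state '1') is unique to Taxon 3 (autapomorphy; uninformative for grouping).
Most parsimonious ingroup topology: (((Taxon 5,Taxon 3),Taxon 6),(Taxon 2,(Taxon 4,Taxon 8))).
The clade {Taxon 3, Taxon 5, Taxon 6} is supported by C6: its derived state '0' occurs in exactly those taxa and in no other taxon (including the outgroup).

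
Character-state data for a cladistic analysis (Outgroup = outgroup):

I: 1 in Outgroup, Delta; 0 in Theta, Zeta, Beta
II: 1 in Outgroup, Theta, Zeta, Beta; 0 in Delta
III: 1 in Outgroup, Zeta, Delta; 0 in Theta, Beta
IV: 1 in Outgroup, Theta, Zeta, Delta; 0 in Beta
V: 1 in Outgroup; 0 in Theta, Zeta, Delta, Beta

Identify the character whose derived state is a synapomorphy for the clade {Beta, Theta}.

The outgroup has state '1' for every character, so '0' is the derived state throughout.
I (derived state '0') is shared by Beta, Theta, and Zeta — a synapomorphy uniting that clade.
II: derived state '0' in Delta only — an autapomorphy, so it tells us nothing about relationships among taxa.
Only Beta and Theta show the derived state '0' for III, supporting them as a clade.
IV (derived state '0') is unique to Beta (autapomorphy; uninformative for grouping).
All ingroup taxa share the derived state '0' for V; it defines the ingroup but does not resolve relationships within it.
Most parsimonious ingroup topology: (((Theta,Beta),Zeta),Delta).
The clade {Beta, Theta} is supported by III: its derived state '0' occurs in exactly those taxa and in no other taxon (including the outgroup).

III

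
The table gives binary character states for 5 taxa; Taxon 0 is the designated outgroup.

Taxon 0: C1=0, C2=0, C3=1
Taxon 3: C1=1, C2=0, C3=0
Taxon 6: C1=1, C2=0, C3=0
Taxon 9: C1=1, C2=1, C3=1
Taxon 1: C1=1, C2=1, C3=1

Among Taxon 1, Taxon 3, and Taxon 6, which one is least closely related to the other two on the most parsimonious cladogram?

Taxon 1

Character polarity is set by the outgroup: the derived state is whichever differs from the outgroup's state, so for C3 the derived state is '0', and for the remaining characters it is '1'.
C1 (derived state '1') is shared by all ingroup taxa — unites the whole ingroup.
C2: derived state '1' in Taxon 1 and Taxon 9 only — synapomorphy for {Taxon 1, Taxon 9}.
C3: derived state '0' in Taxon 3 and Taxon 6 only — synapomorphy for {Taxon 3, Taxon 6}.
Most parsimonious ingroup topology: ((Taxon 3,Taxon 6),(Taxon 9,Taxon 1)).
Taxon 6 and Taxon 3 share a more recent common ancestor with each other than either does with Taxon 1, so Taxon 1 is the least closely related of the three.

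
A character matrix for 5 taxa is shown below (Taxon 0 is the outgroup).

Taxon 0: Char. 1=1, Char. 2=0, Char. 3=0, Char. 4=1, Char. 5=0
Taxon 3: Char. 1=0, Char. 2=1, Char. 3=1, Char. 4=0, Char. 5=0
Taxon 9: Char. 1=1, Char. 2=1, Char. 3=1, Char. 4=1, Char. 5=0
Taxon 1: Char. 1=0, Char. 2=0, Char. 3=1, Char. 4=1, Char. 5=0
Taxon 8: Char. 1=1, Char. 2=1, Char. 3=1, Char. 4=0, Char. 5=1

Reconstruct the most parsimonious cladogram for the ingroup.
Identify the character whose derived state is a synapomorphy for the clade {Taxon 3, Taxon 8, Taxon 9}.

Char. 2

Character polarity is set by the outgroup: the derived state is whichever differs from the outgroup's state, so for Char. 1, Char. 4 the derived state is '0', and for the remaining characters it is '1'.
Char. 1 groups Taxon 1 and Taxon 3, which is incompatible with the clades supported by the remaining characters; treating it as convergent (homoplasy) costs fewer steps than any alternative tree.
Only Taxon 3, Taxon 8, and Taxon 9 show the derived state '1' for Char. 2, supporting them as a clade.
All ingroup taxa share the derived state '1' for Char. 3; it defines the ingroup but does not resolve relationships within it.
Char. 4 (derived state '0') is shared by Taxon 3 and Taxon 8 — a synapomorphy uniting that clade.
Char. 5: derived state '1' in Taxon 8 only — an autapomorphy, so it tells us nothing about relationships among taxa.
Most parsimonious ingroup topology: (((Taxon 3,Taxon 8),Taxon 9),Taxon 1).
The clade {Taxon 3, Taxon 8, Taxon 9} is supported by Char. 2: its derived state '1' occurs in exactly those taxa and in no other taxon (including the outgroup).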